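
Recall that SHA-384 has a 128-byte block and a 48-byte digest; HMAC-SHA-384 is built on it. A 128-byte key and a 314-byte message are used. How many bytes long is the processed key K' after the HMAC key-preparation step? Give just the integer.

Key is 128 ≤ 128 bytes, zero-padded: |K'| = 128.

128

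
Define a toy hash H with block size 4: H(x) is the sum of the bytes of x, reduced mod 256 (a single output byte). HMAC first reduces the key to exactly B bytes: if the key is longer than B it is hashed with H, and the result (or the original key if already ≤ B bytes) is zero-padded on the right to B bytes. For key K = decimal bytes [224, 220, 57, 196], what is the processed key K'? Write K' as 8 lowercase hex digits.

Key decimal bytes [224, 220, 57, 196] = e0 dc 39 c4 is exactly B = 4 bytes: K' = e0 dc 39 c4.

e0dc39c4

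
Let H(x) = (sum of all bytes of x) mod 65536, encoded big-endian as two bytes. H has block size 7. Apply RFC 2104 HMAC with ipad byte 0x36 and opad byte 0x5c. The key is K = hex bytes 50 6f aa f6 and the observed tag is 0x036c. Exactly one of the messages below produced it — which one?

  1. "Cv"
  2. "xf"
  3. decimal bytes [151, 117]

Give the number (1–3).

1

Key hex bytes 50 6f aa f6 is 4 bytes ≤ B = 7; zero-pad to 7 bytes: K' = 50 6f aa f6 00 00 00.
K' ⊕ ipad = 66 59 9c c0 36 36 36; K' ⊕ opad = 0c 33 f6 aa 5c 5c 5c.
m1: inner = H(66 59 9c c0 36 36 36 43 76) = 03 76; tag = H(0c 33 f6 aa 5c 5c 5c 03 76) = 036c ← matches
m2: inner = H(66 59 9c c0 36 36 36 78 66) = 03 9b; tag = H(0c 33 f6 aa 5c 5c 5c 03 9b) = 0391
m3: inner = H(66 59 9c c0 36 36 36 97 75) = 03 c9; tag = H(0c 33 f6 aa 5c 5c 5c 03 c9) = 03bf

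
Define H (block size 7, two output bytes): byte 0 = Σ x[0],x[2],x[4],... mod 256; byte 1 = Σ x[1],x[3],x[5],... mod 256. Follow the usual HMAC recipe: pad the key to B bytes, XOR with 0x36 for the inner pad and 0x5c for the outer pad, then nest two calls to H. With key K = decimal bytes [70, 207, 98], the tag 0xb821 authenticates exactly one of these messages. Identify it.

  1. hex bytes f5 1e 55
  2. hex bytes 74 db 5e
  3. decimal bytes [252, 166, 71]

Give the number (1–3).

3

Key decimal bytes [70, 207, 98] = 46 cf 62 is 3 bytes ≤ B = 7; zero-pad to 7 bytes: K' = 46 cf 62 00 00 00 00.
K' ⊕ ipad = 70 f9 54 36 36 36 36; K' ⊕ opad = 1a 93 3e 5c 5c 5c 5c.
m1: inner = H(70 f9 54 36 36 36 36 f5 1e 55) = 4e af; tag = H(1a 93 3e 5c 5c 5c 5c 4e af) = bf99
m2: inner = H(70 f9 54 36 36 36 36 74 db 5e) = 0b 37; tag = H(1a 93 3e 5c 5c 5c 5c 0b 37) = 4756
m3: inner = H(70 f9 54 36 36 36 36 fc a6 47) = d6 a8; tag = H(1a 93 3e 5c 5c 5c 5c d6 a8) = b821 ← matches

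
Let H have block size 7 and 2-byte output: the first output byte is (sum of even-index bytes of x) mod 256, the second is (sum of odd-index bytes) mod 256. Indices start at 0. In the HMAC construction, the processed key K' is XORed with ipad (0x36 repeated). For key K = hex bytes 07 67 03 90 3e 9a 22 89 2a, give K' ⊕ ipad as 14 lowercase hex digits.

a22c3636363636

Key hex bytes 07 67 03 90 3e 9a 22 89 2a is 9 bytes > B = 7, so hash it first: H(key) = 94 1a, then zero-pad to 7 bytes: K' = 94 1a 00 00 00 00 00.
XOR each byte with 0x36: 94⊕36=a2, 1a⊕36=2c, 00⊕36=36, 00⊕36=36, 00⊕36=36, 00⊕36=36, 00⊕36=36.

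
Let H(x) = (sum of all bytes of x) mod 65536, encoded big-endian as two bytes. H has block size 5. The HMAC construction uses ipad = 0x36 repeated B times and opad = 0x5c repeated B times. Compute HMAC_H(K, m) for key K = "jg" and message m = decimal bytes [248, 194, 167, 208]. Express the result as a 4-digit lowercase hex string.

0209

Key "jg" = 6a 67 is 2 bytes ≤ B = 5; zero-pad to 5 bytes: K' = 6a 67 00 00 00.
K' ⊕ ipad = 5c 51 36 36 36.  K' ⊕ opad = 36 3b 5c 5c 5c.
Inner input = (K'⊕ipad) ∥ m = 5c 51 36 36 36 ∥ f8 c2 a7 d0.
Inner hash: sum = 92+81+54+54+54+248+194+167+208 = 1152 → 04 80.
Outer input = (K'⊕opad) ∥ inner = 36 3b 5c 5c 5c ∥ 04 80.
Outer hash (tag): sum = 54+59+92+92+92+4+128 = 521 → 02 09.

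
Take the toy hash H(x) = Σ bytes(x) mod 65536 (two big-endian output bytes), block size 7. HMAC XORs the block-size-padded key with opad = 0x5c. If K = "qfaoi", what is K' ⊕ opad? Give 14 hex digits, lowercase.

Key "qfaoi" = 71 66 61 6f 69 is 5 bytes ≤ B = 7; zero-pad to 7 bytes: K' = 71 66 61 6f 69 00 00.
XOR each byte with 0x5c: 71⊕5c=2d, 66⊕5c=3a, 61⊕5c=3d, 6f⊕5c=33, 69⊕5c=35, 00⊕5c=5c, 00⊕5c=5c.

2d3a3d33355c5c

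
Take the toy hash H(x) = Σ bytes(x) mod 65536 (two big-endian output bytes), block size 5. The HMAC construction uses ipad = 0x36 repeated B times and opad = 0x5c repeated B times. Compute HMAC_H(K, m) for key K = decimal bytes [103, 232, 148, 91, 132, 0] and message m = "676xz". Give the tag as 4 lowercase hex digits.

Key decimal bytes [103, 232, 148, 91, 132, 0] = 67 e8 94 5b 84 00 is 6 bytes > B = 5, so hash it first: H(key) = 02 c2, then zero-pad to 5 bytes: K' = 02 c2 00 00 00.
K' ⊕ ipad = 34 f4 36 36 36.  K' ⊕ opad = 5e 9e 5c 5c 5c.
Inner input = (K'⊕ipad) ∥ m = 34 f4 36 36 36 ∥ 36 37 36 78 7a.
Inner hash: sum = 52+244+54+54+54+54+55+54+120+122 = 863 → 03 5f.
Outer input = (K'⊕opad) ∥ inner = 5e 9e 5c 5c 5c ∥ 03 5f.
Outer hash (tag): sum = 94+158+92+92+92+3+95 = 626 → 02 72.

0272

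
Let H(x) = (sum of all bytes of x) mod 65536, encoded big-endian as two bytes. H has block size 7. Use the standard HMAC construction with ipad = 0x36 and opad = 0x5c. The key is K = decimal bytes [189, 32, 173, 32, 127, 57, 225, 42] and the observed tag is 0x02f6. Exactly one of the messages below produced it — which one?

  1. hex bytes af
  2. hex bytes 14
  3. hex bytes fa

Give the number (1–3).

3

Key decimal bytes [189, 32, 173, 32, 127, 57, 225, 42] = bd 20 ad 20 7f 39 e1 2a is 8 bytes > B = 7, so hash it first: H(key) = 03 6d, then zero-pad to 7 bytes: K' = 03 6d 00 00 00 00 00.
K' ⊕ ipad = 35 5b 36 36 36 36 36; K' ⊕ opad = 5f 31 5c 5c 5c 5c 5c.
m1: inner = H(35 5b 36 36 36 36 36 af) = 02 4d; tag = H(5f 31 5c 5c 5c 5c 5c 02 4d) = 02ab
m2: inner = H(35 5b 36 36 36 36 36 14) = 01 b2; tag = H(5f 31 5c 5c 5c 5c 5c 01 b2) = 030f
m3: inner = H(35 5b 36 36 36 36 36 fa) = 02 98; tag = H(5f 31 5c 5c 5c 5c 5c 02 98) = 02f6 ← matches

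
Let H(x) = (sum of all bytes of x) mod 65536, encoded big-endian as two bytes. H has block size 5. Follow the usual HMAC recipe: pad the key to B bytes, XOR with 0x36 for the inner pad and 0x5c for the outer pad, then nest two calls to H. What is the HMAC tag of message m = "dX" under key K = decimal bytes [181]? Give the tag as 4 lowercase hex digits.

Key decimal bytes [181] = b5 is 1 byte ≤ B = 5; zero-pad to 5 bytes: K' = b5 00 00 00 00.
K' ⊕ ipad = 83 36 36 36 36.  K' ⊕ opad = e9 5c 5c 5c 5c.
Inner input = (K'⊕ipad) ∥ m = 83 36 36 36 36 ∥ 64 58.
Inner hash: sum = 131+54+54+54+54+100+88 = 535 → 02 17.
Outer input = (K'⊕opad) ∥ inner = e9 5c 5c 5c 5c ∥ 02 17.
Outer hash (tag): sum = 233+92+92+92+92+2+23 = 626 → 02 72.

0272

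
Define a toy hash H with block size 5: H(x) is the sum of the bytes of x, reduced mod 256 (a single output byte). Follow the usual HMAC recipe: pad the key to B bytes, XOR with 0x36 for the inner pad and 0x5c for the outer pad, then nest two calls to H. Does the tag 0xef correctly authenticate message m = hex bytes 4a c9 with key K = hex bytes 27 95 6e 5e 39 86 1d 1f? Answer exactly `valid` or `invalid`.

valid

Key hex bytes 27 95 6e 5e 39 86 1d 1f is 8 bytes > B = 5, so hash it first: H(key) = 83, then zero-pad to 5 bytes: K' = 83 00 00 00 00.
K' ⊕ ipad = b5 36 36 36 36; K' ⊕ opad = df 5c 5c 5c 5c.
Inner hash: sum = 181+54+54+54+54+74+201 = 672; mod 256 = 160 → a0.
Outer hash (recomputed tag): sum = 223+92+92+92+92+160 = 751; mod 256 = 239 → ef.
Recomputed tag = ef; claimed = ef → match.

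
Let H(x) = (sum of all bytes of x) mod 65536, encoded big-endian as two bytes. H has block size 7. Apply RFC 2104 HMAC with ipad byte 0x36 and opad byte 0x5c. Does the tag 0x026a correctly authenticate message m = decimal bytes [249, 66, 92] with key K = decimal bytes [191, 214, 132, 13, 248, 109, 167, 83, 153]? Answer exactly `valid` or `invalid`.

Key decimal bytes [191, 214, 132, 13, 248, 109, 167, 83, 153] = bf d6 84 0d f8 6d a7 53 99 is 9 bytes > B = 7, so hash it first: H(key) = 05 1e, then zero-pad to 7 bytes: K' = 05 1e 00 00 00 00 00.
K' ⊕ ipad = 33 28 36 36 36 36 36; K' ⊕ opad = 59 42 5c 5c 5c 5c 5c.
Inner hash: sum = 51+40+54+54+54+54+54+249+66+92 = 768 → 03 00.
Outer hash (recomputed tag): sum = 89+66+92+92+92+92+92+3+0 = 618 → 02 6a.
Recomputed tag = 026a; claimed = 026a → match.

valid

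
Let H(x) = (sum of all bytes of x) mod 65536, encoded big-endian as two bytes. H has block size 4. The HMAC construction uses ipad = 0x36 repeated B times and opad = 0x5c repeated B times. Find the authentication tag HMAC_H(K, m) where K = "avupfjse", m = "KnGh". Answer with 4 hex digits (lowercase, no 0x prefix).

01ac

Key "avupfjse" = 61 76 75 70 66 6a 73 65 is 8 bytes > B = 4, so hash it first: H(key) = 03 64, then zero-pad to 4 bytes: K' = 03 64 00 00.
K' ⊕ ipad = 35 52 36 36.  K' ⊕ opad = 5f 38 5c 5c.
Inner input = (K'⊕ipad) ∥ m = 35 52 36 36 ∥ 4b 6e 47 68.
Inner hash: sum = 53+82+54+54+75+110+71+104 = 603 → 02 5b.
Outer input = (K'⊕opad) ∥ inner = 5f 38 5c 5c ∥ 02 5b.
Outer hash (tag): sum = 95+56+92+92+2+91 = 428 → 01 ac.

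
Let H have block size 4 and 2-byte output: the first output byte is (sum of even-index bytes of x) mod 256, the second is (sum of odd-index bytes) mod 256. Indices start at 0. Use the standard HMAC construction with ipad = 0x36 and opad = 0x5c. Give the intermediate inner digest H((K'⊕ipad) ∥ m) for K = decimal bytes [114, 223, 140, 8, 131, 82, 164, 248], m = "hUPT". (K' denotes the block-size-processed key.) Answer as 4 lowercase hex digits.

01e6

Key decimal bytes [114, 223, 140, 8, 131, 82, 164, 248] = 72 df 8c 08 83 52 a4 f8 is 8 bytes > B = 4, so hash it first: H(key) = 25 31, then zero-pad to 4 bytes: K' = 25 31 00 00.
K' ⊕ ipad = 13 07 36 36.
Inner input = 13 07 36 36 ∥ 68 55 50 54.
Inner hash: even-index sum = 257 mod 256 = 1; odd-index sum = 230 mod 256 = 230 → 01 e6.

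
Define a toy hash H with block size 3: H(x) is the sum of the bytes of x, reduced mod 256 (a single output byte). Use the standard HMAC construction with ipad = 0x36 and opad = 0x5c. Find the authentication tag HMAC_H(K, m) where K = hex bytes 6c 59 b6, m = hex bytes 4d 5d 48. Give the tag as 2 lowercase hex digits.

Key hex bytes 6c 59 b6 is exactly B = 3 bytes: K' = 6c 59 b6.
K' ⊕ ipad = 5a 6f 80.  K' ⊕ opad = 30 05 ea.
Inner input = (K'⊕ipad) ∥ m = 5a 6f 80 ∥ 4d 5d 48.
Inner hash: sum = 90+111+128+77+93+72 = 571; mod 256 = 59 → 3b.
Outer input = (K'⊕opad) ∥ inner = 30 05 ea ∥ 3b.
Outer hash (tag): sum = 48+5+234+59 = 346; mod 256 = 90 → 5a.

5a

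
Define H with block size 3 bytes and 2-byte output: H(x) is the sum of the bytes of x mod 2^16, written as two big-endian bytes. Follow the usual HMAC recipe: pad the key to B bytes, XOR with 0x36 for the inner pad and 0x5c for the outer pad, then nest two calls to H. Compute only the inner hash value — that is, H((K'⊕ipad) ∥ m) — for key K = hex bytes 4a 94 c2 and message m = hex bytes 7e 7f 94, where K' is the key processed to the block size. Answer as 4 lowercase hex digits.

Key hex bytes 4a 94 c2 is exactly B = 3 bytes: K' = 4a 94 c2.
K' ⊕ ipad = 7c a2 f4.
Inner input = 7c a2 f4 ∥ 7e 7f 94.
Inner hash: sum = 124+162+244+126+127+148 = 931 → 03 a3.

03a3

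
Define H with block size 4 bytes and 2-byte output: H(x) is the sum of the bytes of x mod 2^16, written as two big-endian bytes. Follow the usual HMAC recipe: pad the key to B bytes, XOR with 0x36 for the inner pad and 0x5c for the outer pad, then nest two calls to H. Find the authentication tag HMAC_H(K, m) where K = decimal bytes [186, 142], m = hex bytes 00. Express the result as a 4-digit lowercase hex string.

0321

Key decimal bytes [186, 142] = ba 8e is 2 bytes ≤ B = 4; zero-pad to 4 bytes: K' = ba 8e 00 00.
K' ⊕ ipad = 8c b8 36 36.  K' ⊕ opad = e6 d2 5c 5c.
Inner input = (K'⊕ipad) ∥ m = 8c b8 36 36 ∥ 00.
Inner hash: sum = 140+184+54+54+0 = 432 → 01 b0.
Outer input = (K'⊕opad) ∥ inner = e6 d2 5c 5c ∥ 01 b0.
Outer hash (tag): sum = 230+210+92+92+1+176 = 801 → 03 21.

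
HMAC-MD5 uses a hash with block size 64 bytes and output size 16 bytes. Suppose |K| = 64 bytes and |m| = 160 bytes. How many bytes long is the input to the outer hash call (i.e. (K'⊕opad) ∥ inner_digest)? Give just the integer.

Key is 64 ≤ 64 bytes, zero-padded: |K'| = 64.
Outer input = (K'⊕opad) ∥ H(inner) → 64 + 16 = 80 bytes.

80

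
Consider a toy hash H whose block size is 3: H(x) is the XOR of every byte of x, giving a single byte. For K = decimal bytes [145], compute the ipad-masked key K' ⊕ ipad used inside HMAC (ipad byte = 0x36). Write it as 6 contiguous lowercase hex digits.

Key decimal bytes [145] = 91 is 1 byte ≤ B = 3; zero-pad to 3 bytes: K' = 91 00 00.
XOR each byte with 0x36: 91⊕36=a7, 00⊕36=36, 00⊕36=36.

a73636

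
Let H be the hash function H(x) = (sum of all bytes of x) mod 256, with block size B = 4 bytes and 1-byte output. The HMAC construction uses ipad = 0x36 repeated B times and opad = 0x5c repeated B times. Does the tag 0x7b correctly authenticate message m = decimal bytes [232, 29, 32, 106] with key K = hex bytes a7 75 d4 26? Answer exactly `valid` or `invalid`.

valid

Key hex bytes a7 75 d4 26 is exactly B = 4 bytes: K' = a7 75 d4 26.
K' ⊕ ipad = 91 43 e2 10; K' ⊕ opad = fb 29 88 7a.
Inner hash: sum = 145+67+226+16+232+29+32+106 = 853; mod 256 = 85 → 55.
Outer hash (recomputed tag): sum = 251+41+136+122+85 = 635; mod 256 = 123 → 7b.
Recomputed tag = 7b; claimed = 7b → match.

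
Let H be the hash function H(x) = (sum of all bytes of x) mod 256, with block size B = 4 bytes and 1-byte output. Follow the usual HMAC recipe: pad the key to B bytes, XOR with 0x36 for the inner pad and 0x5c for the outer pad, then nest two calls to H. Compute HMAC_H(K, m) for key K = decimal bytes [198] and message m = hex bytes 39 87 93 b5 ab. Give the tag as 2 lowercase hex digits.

Key decimal bytes [198] = c6 is 1 byte ≤ B = 4; zero-pad to 4 bytes: K' = c6 00 00 00.
K' ⊕ ipad = f0 36 36 36.  K' ⊕ opad = 9a 5c 5c 5c.
Inner input = (K'⊕ipad) ∥ m = f0 36 36 36 ∥ 39 87 93 b5 ab.
Inner hash: sum = 240+54+54+54+57+135+147+181+171 = 1093; mod 256 = 69 → 45.
Outer input = (K'⊕opad) ∥ inner = 9a 5c 5c 5c ∥ 45.
Outer hash (tag): sum = 154+92+92+92+69 = 499; mod 256 = 243 → f3.

f3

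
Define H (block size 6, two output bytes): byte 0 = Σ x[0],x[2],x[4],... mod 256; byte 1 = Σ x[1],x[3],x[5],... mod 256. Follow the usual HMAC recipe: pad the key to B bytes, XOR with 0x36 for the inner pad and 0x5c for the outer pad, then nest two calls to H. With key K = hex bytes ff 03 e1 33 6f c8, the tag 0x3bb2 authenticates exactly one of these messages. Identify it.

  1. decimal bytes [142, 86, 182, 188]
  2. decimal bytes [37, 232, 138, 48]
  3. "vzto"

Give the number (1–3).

2

Key hex bytes ff 03 e1 33 6f c8 is exactly B = 6 bytes: K' = ff 03 e1 33 6f c8.
K' ⊕ ipad = c9 35 d7 05 59 fe; K' ⊕ opad = a3 5f bd 6f 33 94.
m1: inner = H(c9 35 d7 05 59 fe 8e 56 b6 bc) = 3d 4a; tag = H(a3 5f bd 6f 33 94 3d 4a) = d0ac
m2: inner = H(c9 35 d7 05 59 fe 25 e8 8a 30) = a8 50; tag = H(a3 5f bd 6f 33 94 a8 50) = 3bb2 ← matches
m3: inner = H(c9 35 d7 05 59 fe 76 7a 74 6f) = e3 21; tag = H(a3 5f bd 6f 33 94 e3 21) = 7683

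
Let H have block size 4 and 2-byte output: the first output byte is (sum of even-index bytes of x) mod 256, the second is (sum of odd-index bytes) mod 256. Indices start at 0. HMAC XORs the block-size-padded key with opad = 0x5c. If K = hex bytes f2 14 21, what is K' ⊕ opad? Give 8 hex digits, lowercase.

Key hex bytes f2 14 21 is 3 bytes ≤ B = 4; zero-pad to 4 bytes: K' = f2 14 21 00.
XOR each byte with 0x5c: f2⊕5c=ae, 14⊕5c=48, 21⊕5c=7d, 00⊕5c=5c.

ae487d5c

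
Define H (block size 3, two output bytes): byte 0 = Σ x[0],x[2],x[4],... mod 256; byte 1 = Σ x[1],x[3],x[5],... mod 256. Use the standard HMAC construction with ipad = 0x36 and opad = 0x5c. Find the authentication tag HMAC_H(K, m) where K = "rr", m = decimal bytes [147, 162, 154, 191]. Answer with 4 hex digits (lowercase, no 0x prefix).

Key "rr" = 72 72 is 2 bytes ≤ B = 3; zero-pad to 3 bytes: K' = 72 72 00.
K' ⊕ ipad = 44 44 36.  K' ⊕ opad = 2e 2e 5c.
Inner input = (K'⊕ipad) ∥ m = 44 44 36 ∥ 93 a2 9a bf.
Inner hash: even-index sum = 475 mod 256 = 219; odd-index sum = 369 mod 256 = 113 → db 71.
Outer input = (K'⊕opad) ∥ inner = 2e 2e 5c ∥ db 71.
Outer hash (tag): even-index sum = 251 mod 256 = 251; odd-index sum = 265 mod 256 = 9 → fb 09.

fb09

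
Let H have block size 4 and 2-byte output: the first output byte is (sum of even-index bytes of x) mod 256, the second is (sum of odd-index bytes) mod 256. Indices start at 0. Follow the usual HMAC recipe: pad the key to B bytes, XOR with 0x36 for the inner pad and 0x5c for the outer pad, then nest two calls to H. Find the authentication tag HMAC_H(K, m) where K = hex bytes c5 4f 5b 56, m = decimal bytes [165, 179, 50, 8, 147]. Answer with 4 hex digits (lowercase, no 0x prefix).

6ab1

Key hex bytes c5 4f 5b 56 is exactly B = 4 bytes: K' = c5 4f 5b 56.
K' ⊕ ipad = f3 79 6d 60.  K' ⊕ opad = 99 13 07 0a.
Inner input = (K'⊕ipad) ∥ m = f3 79 6d 60 ∥ a5 b3 32 08 93.
Inner hash: even-index sum = 714 mod 256 = 202; odd-index sum = 404 mod 256 = 148 → ca 94.
Outer input = (K'⊕opad) ∥ inner = 99 13 07 0a ∥ ca 94.
Outer hash (tag): even-index sum = 362 mod 256 = 106; odd-index sum = 177 mod 256 = 177 → 6a b1.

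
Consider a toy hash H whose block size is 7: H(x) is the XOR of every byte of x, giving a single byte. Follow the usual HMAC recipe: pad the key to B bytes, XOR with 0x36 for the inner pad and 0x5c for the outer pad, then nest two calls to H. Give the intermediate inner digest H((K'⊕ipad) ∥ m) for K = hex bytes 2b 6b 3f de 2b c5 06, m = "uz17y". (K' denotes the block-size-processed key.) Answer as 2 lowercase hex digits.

Key hex bytes 2b 6b 3f de 2b c5 06 is exactly B = 7 bytes: K' = 2b 6b 3f de 2b c5 06.
K' ⊕ ipad = 1d 5d 09 e8 1d f3 30.
Inner input = 1d 5d 09 e8 1d f3 30 ∥ 75 7a 31 37 79.
Inner hash: XOR 1d⊕5d⊕09⊕e8⊕1d⊕f3⊕30⊕75⊕7a⊕31⊕37⊕79 = 0f.

0f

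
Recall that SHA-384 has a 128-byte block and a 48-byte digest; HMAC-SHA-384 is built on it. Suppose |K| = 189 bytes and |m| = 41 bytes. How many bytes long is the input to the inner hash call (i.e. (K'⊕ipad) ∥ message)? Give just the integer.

Key is 189 > 128 bytes, so it is hashed to 48 bytes then zero-padded to 128: |K'| = 128.
Inner input = (K'⊕ipad) ∥ m → 128 + 41 = 169 bytes.

169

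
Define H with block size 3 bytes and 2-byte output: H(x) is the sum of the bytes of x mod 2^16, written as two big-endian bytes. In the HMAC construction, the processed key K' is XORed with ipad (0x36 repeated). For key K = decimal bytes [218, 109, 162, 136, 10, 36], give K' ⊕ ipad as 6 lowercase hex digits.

34a936

Key decimal bytes [218, 109, 162, 136, 10, 36] = da 6d a2 88 0a 24 is 6 bytes > B = 3, so hash it first: H(key) = 02 9f, then zero-pad to 3 bytes: K' = 02 9f 00.
XOR each byte with 0x36: 02⊕36=34, 9f⊕36=a9, 00⊕36=36.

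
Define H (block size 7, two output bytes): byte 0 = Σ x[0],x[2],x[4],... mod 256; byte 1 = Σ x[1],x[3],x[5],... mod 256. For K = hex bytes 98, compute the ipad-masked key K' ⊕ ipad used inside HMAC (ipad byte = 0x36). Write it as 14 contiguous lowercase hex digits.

ae363636363636

Key hex bytes 98 is 1 byte ≤ B = 7; zero-pad to 7 bytes: K' = 98 00 00 00 00 00 00.
XOR each byte with 0x36: 98⊕36=ae, 00⊕36=36, 00⊕36=36, 00⊕36=36, 00⊕36=36, 00⊕36=36, 00⊕36=36.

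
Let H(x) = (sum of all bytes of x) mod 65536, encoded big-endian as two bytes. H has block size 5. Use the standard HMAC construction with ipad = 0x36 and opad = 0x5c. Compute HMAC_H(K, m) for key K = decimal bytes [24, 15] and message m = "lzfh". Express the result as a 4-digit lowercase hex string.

026a

Key decimal bytes [24, 15] = 18 0f is 2 bytes ≤ B = 5; zero-pad to 5 bytes: K' = 18 0f 00 00 00.
K' ⊕ ipad = 2e 39 36 36 36.  K' ⊕ opad = 44 53 5c 5c 5c.
Inner input = (K'⊕ipad) ∥ m = 2e 39 36 36 36 ∥ 6c 7a 66 68.
Inner hash: sum = 46+57+54+54+54+108+122+102+104 = 701 → 02 bd.
Outer input = (K'⊕opad) ∥ inner = 44 53 5c 5c 5c ∥ 02 bd.
Outer hash (tag): sum = 68+83+92+92+92+2+189 = 618 → 02 6a.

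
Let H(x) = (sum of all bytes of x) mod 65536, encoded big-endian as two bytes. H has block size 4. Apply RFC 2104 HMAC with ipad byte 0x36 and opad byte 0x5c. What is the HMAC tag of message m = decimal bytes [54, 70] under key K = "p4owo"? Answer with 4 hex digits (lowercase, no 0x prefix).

Key "p4owo" = 70 34 6f 77 6f is 5 bytes > B = 4, so hash it first: H(key) = 01 f9, then zero-pad to 4 bytes: K' = 01 f9 00 00.
K' ⊕ ipad = 37 cf 36 36.  K' ⊕ opad = 5d a5 5c 5c.
Inner input = (K'⊕ipad) ∥ m = 37 cf 36 36 ∥ 36 46.
Inner hash: sum = 55+207+54+54+54+70 = 494 → 01 ee.
Outer input = (K'⊕opad) ∥ inner = 5d a5 5c 5c ∥ 01 ee.
Outer hash (tag): sum = 93+165+92+92+1+238 = 681 → 02 a9.

02a9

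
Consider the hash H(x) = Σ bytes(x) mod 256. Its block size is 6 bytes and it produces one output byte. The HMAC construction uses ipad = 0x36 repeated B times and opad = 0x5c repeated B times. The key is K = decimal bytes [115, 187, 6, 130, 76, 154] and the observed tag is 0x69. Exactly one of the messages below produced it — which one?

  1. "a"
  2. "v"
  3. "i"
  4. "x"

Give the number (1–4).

Key decimal bytes [115, 187, 6, 130, 76, 154] = 73 bb 06 82 4c 9a is exactly B = 6 bytes: K' = 73 bb 06 82 4c 9a.
K' ⊕ ipad = 45 8d 30 b4 7a ac; K' ⊕ opad = 2f e7 5a de 10 c6.
m1: inner = H(45 8d 30 b4 7a ac 61) = 3d; tag = H(2f e7 5a de 10 c6 3d) = 61
m2: inner = H(45 8d 30 b4 7a ac 76) = 52; tag = H(2f e7 5a de 10 c6 52) = 76
m3: inner = H(45 8d 30 b4 7a ac 69) = 45; tag = H(2f e7 5a de 10 c6 45) = 69 ← matches
m4: inner = H(45 8d 30 b4 7a ac 78) = 54; tag = H(2f e7 5a de 10 c6 54) = 78

3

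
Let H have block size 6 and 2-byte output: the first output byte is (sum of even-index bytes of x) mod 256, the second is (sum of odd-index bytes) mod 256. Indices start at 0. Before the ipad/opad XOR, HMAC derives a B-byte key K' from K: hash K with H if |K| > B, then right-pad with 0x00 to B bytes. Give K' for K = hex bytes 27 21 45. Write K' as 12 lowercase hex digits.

Key hex bytes 27 21 45 is 3 bytes ≤ B = 6; zero-pad to 6 bytes: K' = 27 21 45 00 00 00.

272145000000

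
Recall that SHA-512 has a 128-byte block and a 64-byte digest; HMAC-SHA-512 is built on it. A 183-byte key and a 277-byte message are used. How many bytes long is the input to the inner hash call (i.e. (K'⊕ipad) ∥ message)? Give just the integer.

Key is 183 > 128 bytes, so it is hashed to 64 bytes then zero-padded to 128: |K'| = 128.
Inner input = (K'⊕ipad) ∥ m → 128 + 277 = 405 bytes.

405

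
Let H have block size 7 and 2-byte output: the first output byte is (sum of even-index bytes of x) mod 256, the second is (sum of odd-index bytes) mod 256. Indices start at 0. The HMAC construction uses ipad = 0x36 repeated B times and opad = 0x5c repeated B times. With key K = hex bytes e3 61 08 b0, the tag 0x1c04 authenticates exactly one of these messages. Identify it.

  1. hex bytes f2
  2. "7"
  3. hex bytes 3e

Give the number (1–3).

3

Key hex bytes e3 61 08 b0 is 4 bytes ≤ B = 7; zero-pad to 7 bytes: K' = e3 61 08 b0 00 00 00.
K' ⊕ ipad = d5 57 3e 86 36 36 36; K' ⊕ opad = bf 3d 54 ec 5c 5c 5c.
m1: inner = H(d5 57 3e 86 36 36 36 f2) = 7f 05; tag = H(bf 3d 54 ec 5c 5c 5c 7f 05) = d004
m2: inner = H(d5 57 3e 86 36 36 36 37) = 7f 4a; tag = H(bf 3d 54 ec 5c 5c 5c 7f 4a) = 1504
m3: inner = H(d5 57 3e 86 36 36 36 3e) = 7f 51; tag = H(bf 3d 54 ec 5c 5c 5c 7f 51) = 1c04 ← matches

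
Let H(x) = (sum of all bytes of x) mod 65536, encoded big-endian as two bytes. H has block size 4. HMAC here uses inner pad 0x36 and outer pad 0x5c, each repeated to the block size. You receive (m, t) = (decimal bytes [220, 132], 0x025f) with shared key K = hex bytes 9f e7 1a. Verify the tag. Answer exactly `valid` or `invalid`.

valid

Key hex bytes 9f e7 1a is 3 bytes ≤ B = 4; zero-pad to 4 bytes: K' = 9f e7 1a 00.
K' ⊕ ipad = a9 d1 2c 36; K' ⊕ opad = c3 bb 46 5c.
Inner hash: sum = 169+209+44+54+220+132 = 828 → 03 3c.
Outer hash (recomputed tag): sum = 195+187+70+92+3+60 = 607 → 02 5f.
Recomputed tag = 025f; claimed = 025f → match.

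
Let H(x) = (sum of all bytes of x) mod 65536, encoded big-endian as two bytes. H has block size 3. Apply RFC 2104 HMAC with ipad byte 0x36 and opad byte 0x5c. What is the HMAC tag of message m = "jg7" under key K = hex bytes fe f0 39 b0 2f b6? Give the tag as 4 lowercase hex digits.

0299

Key hex bytes fe f0 39 b0 2f b6 is 6 bytes > B = 3, so hash it first: H(key) = 03 bc, then zero-pad to 3 bytes: K' = 03 bc 00.
K' ⊕ ipad = 35 8a 36.  K' ⊕ opad = 5f e0 5c.
Inner input = (K'⊕ipad) ∥ m = 35 8a 36 ∥ 6a 67 37.
Inner hash: sum = 53+138+54+106+103+55 = 509 → 01 fd.
Outer input = (K'⊕opad) ∥ inner = 5f e0 5c ∥ 01 fd.
Outer hash (tag): sum = 95+224+92+1+253 = 665 → 02 99.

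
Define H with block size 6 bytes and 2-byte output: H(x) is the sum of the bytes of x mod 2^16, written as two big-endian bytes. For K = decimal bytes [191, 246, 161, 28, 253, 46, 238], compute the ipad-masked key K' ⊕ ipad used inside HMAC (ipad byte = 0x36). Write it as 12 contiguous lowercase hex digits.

Key decimal bytes [191, 246, 161, 28, 253, 46, 238] = bf f6 a1 1c fd 2e ee is 7 bytes > B = 6, so hash it first: H(key) = 04 8b, then zero-pad to 6 bytes: K' = 04 8b 00 00 00 00.
XOR each byte with 0x36: 04⊕36=32, 8b⊕36=bd, 00⊕36=36, 00⊕36=36, 00⊕36=36, 00⊕36=36.

32bd36363636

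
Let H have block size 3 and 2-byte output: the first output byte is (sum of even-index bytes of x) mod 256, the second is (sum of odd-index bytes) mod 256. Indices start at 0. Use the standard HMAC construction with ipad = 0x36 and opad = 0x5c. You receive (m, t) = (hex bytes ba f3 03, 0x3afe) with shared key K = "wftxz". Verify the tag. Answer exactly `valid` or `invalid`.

Key "wftxz" = 77 66 74 78 7a is 5 bytes > B = 3, so hash it first: H(key) = 65 de, then zero-pad to 3 bytes: K' = 65 de 00.
K' ⊕ ipad = 53 e8 36; K' ⊕ opad = 39 82 5c.
Inner hash: even-index sum = 380 mod 256 = 124; odd-index sum = 421 mod 256 = 165 → 7c a5.
Outer hash (recomputed tag): even-index sum = 314 mod 256 = 58; odd-index sum = 254 mod 256 = 254 → 3a fe.
Recomputed tag = 3afe; claimed = 3afe → match.

valid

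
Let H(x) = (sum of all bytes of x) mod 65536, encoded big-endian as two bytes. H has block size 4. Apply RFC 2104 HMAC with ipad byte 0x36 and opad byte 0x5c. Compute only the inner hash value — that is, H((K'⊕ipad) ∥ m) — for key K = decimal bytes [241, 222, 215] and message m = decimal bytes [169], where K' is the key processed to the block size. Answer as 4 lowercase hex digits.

Key decimal bytes [241, 222, 215] = f1 de d7 is 3 bytes ≤ B = 4; zero-pad to 4 bytes: K' = f1 de d7 00.
K' ⊕ ipad = c7 e8 e1 36.
Inner input = c7 e8 e1 36 ∥ a9.
Inner hash: sum = 199+232+225+54+169 = 879 → 03 6f.

036f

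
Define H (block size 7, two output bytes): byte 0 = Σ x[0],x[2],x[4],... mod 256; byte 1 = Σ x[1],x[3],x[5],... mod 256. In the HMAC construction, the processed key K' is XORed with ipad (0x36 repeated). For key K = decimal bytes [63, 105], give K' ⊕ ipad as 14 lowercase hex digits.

Key decimal bytes [63, 105] = 3f 69 is 2 bytes ≤ B = 7; zero-pad to 7 bytes: K' = 3f 69 00 00 00 00 00.
XOR each byte with 0x36: 3f⊕36=09, 69⊕36=5f, 00⊕36=36, 00⊕36=36, 00⊕36=36, 00⊕36=36, 00⊕36=36.

095f3636363636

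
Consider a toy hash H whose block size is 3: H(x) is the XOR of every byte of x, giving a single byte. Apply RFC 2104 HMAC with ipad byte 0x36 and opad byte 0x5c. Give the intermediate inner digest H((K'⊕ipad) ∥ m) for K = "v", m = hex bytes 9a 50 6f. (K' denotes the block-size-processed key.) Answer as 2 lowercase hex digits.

e5

Key "v" = 76 is 1 byte ≤ B = 3; zero-pad to 3 bytes: K' = 76 00 00.
K' ⊕ ipad = 40 36 36.
Inner input = 40 36 36 ∥ 9a 50 6f.
Inner hash: XOR 40⊕36⊕36⊕9a⊕50⊕6f = e5.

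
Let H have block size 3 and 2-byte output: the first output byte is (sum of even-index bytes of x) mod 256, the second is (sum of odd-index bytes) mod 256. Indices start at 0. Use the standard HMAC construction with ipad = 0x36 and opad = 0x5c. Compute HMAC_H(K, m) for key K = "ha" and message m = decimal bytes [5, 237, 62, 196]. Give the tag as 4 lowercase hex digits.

Key "ha" = 68 61 is 2 bytes ≤ B = 3; zero-pad to 3 bytes: K' = 68 61 00.
K' ⊕ ipad = 5e 57 36.  K' ⊕ opad = 34 3d 5c.
Inner input = (K'⊕ipad) ∥ m = 5e 57 36 ∥ 05 ed 3e c4.
Inner hash: even-index sum = 581 mod 256 = 69; odd-index sum = 154 mod 256 = 154 → 45 9a.
Outer input = (K'⊕opad) ∥ inner = 34 3d 5c ∥ 45 9a.
Outer hash (tag): even-index sum = 298 mod 256 = 42; odd-index sum = 130 mod 256 = 130 → 2a 82.

2a82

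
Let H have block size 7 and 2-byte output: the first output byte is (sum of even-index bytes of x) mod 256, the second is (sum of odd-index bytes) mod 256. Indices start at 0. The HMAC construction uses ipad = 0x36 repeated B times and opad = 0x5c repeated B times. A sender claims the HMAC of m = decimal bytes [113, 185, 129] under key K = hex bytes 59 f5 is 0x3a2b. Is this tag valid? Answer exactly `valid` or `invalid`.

valid

Key hex bytes 59 f5 is 2 bytes ≤ B = 7; zero-pad to 7 bytes: K' = 59 f5 00 00 00 00 00.
K' ⊕ ipad = 6f c3 36 36 36 36 36; K' ⊕ opad = 05 a9 5c 5c 5c 5c 5c.
Inner hash: even-index sum = 458 mod 256 = 202; odd-index sum = 545 mod 256 = 33 → ca 21.
Outer hash (recomputed tag): even-index sum = 314 mod 256 = 58; odd-index sum = 555 mod 256 = 43 → 3a 2b.
Recomputed tag = 3a2b; claimed = 3a2b → match.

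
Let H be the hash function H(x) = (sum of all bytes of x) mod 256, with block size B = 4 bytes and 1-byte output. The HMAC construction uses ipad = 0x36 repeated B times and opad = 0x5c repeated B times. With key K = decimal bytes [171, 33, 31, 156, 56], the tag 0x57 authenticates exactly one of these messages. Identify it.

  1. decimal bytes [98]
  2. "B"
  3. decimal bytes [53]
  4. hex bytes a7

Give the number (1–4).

3

Key decimal bytes [171, 33, 31, 156, 56] = ab 21 1f 9c 38 is 5 bytes > B = 4, so hash it first: H(key) = bf, then zero-pad to 4 bytes: K' = bf 00 00 00.
K' ⊕ ipad = 89 36 36 36; K' ⊕ opad = e3 5c 5c 5c.
m1: inner = H(89 36 36 36 62) = 8d; tag = H(e3 5c 5c 5c 8d) = 84
m2: inner = H(89 36 36 36 42) = 6d; tag = H(e3 5c 5c 5c 6d) = 64
m3: inner = H(89 36 36 36 35) = 60; tag = H(e3 5c 5c 5c 60) = 57 ← matches
m4: inner = H(89 36 36 36 a7) = d2; tag = H(e3 5c 5c 5c d2) = c9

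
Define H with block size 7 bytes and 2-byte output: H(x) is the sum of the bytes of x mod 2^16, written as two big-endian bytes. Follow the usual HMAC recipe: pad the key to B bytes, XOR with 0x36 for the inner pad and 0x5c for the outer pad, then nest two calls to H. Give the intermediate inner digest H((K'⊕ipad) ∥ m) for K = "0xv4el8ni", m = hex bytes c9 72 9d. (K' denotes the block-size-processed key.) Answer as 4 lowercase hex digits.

Key "0xv4el8ni" = 30 78 76 34 65 6c 38 6e 69 is 9 bytes > B = 7, so hash it first: H(key) = 03 32, then zero-pad to 7 bytes: K' = 03 32 00 00 00 00 00.
K' ⊕ ipad = 35 04 36 36 36 36 36.
Inner input = 35 04 36 36 36 36 36 ∥ c9 72 9d.
Inner hash: sum = 53+4+54+54+54+54+54+201+114+157 = 799 → 03 1f.

031f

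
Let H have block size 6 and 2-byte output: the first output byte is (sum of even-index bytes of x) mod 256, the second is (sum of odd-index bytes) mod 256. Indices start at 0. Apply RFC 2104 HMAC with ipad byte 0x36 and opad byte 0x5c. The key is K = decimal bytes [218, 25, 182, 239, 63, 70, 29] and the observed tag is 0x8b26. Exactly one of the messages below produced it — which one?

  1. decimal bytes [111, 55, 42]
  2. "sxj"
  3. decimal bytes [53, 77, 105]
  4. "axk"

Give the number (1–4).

2

Key decimal bytes [218, 25, 182, 239, 63, 70, 29] = da 19 b6 ef 3f 46 1d is 7 bytes > B = 6, so hash it first: H(key) = ec 4e, then zero-pad to 6 bytes: K' = ec 4e 00 00 00 00.
K' ⊕ ipad = da 78 36 36 36 36; K' ⊕ opad = b0 12 5c 5c 5c 5c.
m1: inner = H(da 78 36 36 36 36 6f 37 2a) = df 1b; tag = H(b0 12 5c 5c 5c 5c df 1b) = 47e5
m2: inner = H(da 78 36 36 36 36 73 78 6a) = 23 5c; tag = H(b0 12 5c 5c 5c 5c 23 5c) = 8b26 ← matches
m3: inner = H(da 78 36 36 36 36 35 4d 69) = e4 31; tag = H(b0 12 5c 5c 5c 5c e4 31) = 4cfb
m4: inner = H(da 78 36 36 36 36 61 78 6b) = 12 5c; tag = H(b0 12 5c 5c 5c 5c 12 5c) = 7a26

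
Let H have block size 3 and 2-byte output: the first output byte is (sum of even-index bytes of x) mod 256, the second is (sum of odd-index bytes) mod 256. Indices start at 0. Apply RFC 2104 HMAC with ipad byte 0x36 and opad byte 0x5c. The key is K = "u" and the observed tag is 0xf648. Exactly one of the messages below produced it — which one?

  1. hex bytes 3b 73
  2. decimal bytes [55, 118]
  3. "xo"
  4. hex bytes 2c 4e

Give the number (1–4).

Key "u" = 75 is 1 byte ≤ B = 3; zero-pad to 3 bytes: K' = 75 00 00.
K' ⊕ ipad = 43 36 36; K' ⊕ opad = 29 5c 5c.
m1: inner = H(43 36 36 3b 73) = ec 71; tag = H(29 5c 5c ec 71) = f648 ← matches
m2: inner = H(43 36 36 37 76) = ef 6d; tag = H(29 5c 5c ef 6d) = f24b
m3: inner = H(43 36 36 78 6f) = e8 ae; tag = H(29 5c 5c e8 ae) = 3344
m4: inner = H(43 36 36 2c 4e) = c7 62; tag = H(29 5c 5c c7 62) = e723

1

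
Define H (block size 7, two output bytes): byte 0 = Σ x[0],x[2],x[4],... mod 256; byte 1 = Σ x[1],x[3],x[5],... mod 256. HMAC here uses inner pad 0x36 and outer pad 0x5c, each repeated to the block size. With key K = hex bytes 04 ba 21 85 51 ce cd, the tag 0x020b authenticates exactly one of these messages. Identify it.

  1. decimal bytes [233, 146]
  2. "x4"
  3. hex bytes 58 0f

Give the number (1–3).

Key hex bytes 04 ba 21 85 51 ce cd is exactly B = 7 bytes: K' = 04 ba 21 85 51 ce cd.
K' ⊕ ipad = 32 8c 17 b3 67 f8 fb; K' ⊕ opad = 58 e6 7d d9 0d 92 91.
m1: inner = H(32 8c 17 b3 67 f8 fb e9 92) = 3d 20; tag = H(58 e6 7d d9 0d 92 91 3d 20) = 938e
m2: inner = H(32 8c 17 b3 67 f8 fb 78 34) = df af; tag = H(58 e6 7d d9 0d 92 91 df af) = 2230
m3: inner = H(32 8c 17 b3 67 f8 fb 58 0f) = ba 8f; tag = H(58 e6 7d d9 0d 92 91 ba 8f) = 020b ← matches

3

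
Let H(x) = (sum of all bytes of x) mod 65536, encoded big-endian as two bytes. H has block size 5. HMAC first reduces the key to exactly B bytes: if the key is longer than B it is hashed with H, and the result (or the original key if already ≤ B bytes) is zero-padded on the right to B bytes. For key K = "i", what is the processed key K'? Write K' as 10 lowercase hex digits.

6900000000

Key "i" = 69 is 1 byte ≤ B = 5; zero-pad to 5 bytes: K' = 69 00 00 00 00.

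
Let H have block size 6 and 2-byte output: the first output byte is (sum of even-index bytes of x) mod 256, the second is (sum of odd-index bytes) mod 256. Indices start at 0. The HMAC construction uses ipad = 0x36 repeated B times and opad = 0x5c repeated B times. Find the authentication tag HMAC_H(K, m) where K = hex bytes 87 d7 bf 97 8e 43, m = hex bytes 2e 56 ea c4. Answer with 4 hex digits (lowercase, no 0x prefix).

Key hex bytes 87 d7 bf 97 8e 43 is exactly B = 6 bytes: K' = 87 d7 bf 97 8e 43.
K' ⊕ ipad = b1 e1 89 a1 b8 75.  K' ⊕ opad = db 8b e3 cb d2 1f.
Inner input = (K'⊕ipad) ∥ m = b1 e1 89 a1 b8 75 ∥ 2e 56 ea c4.
Inner hash: even-index sum = 778 mod 256 = 10; odd-index sum = 785 mod 256 = 17 → 0a 11.
Outer input = (K'⊕opad) ∥ inner = db 8b e3 cb d2 1f ∥ 0a 11.
Outer hash (tag): even-index sum = 666 mod 256 = 154; odd-index sum = 390 mod 256 = 134 → 9a 86.

9a86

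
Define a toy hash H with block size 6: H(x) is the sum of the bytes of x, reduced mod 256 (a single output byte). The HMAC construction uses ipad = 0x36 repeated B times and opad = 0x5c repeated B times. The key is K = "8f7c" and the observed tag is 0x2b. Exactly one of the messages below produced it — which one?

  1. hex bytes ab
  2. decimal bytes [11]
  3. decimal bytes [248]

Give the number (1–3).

Key "8f7c" = 38 66 37 63 is 4 bytes ≤ B = 6; zero-pad to 6 bytes: K' = 38 66 37 63 00 00.
K' ⊕ ipad = 0e 50 01 55 36 36; K' ⊕ opad = 64 3a 6b 3f 5c 5c.
m1: inner = H(0e 50 01 55 36 36 ab) = cb; tag = H(64 3a 6b 3f 5c 5c cb) = cb
m2: inner = H(0e 50 01 55 36 36 0b) = 2b; tag = H(64 3a 6b 3f 5c 5c 2b) = 2b ← matches
m3: inner = H(0e 50 01 55 36 36 f8) = 18; tag = H(64 3a 6b 3f 5c 5c 18) = 18

2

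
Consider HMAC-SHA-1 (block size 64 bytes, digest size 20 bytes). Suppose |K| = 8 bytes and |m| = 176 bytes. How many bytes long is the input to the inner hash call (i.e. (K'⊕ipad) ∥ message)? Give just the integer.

Key is 8 ≤ 64 bytes, zero-padded: |K'| = 64.
Inner input = (K'⊕ipad) ∥ m → 64 + 176 = 240 bytes.

240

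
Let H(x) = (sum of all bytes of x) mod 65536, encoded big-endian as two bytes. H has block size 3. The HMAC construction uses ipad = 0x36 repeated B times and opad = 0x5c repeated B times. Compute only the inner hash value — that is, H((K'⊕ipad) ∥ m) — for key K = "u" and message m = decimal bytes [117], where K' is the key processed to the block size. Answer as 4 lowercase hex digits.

0124

Key "u" = 75 is 1 byte ≤ B = 3; zero-pad to 3 bytes: K' = 75 00 00.
K' ⊕ ipad = 43 36 36.
Inner input = 43 36 36 ∥ 75.
Inner hash: sum = 67+54+54+117 = 292 → 01 24.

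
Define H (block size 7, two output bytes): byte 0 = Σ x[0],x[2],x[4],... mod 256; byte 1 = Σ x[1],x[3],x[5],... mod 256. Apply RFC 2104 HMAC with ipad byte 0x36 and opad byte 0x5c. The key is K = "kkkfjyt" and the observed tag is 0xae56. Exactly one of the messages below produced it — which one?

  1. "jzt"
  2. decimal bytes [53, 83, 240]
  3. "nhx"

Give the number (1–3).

3

Key "kkkfjyt" = 6b 6b 6b 66 6a 79 74 is exactly B = 7 bytes: K' = 6b 6b 6b 66 6a 79 74.
K' ⊕ ipad = 5d 5d 5d 50 5c 4f 42; K' ⊕ opad = 37 37 37 3a 36 25 28.
m1: inner = H(5d 5d 5d 50 5c 4f 42 6a 7a 74) = d2 da; tag = H(37 37 37 3a 36 25 28 d2 da) = a668
m2: inner = H(5d 5d 5d 50 5c 4f 42 35 53 f0) = ab 21; tag = H(37 37 37 3a 36 25 28 ab 21) = ed41
m3: inner = H(5d 5d 5d 50 5c 4f 42 6e 68 78) = c0 e2; tag = H(37 37 37 3a 36 25 28 c0 e2) = ae56 ← matches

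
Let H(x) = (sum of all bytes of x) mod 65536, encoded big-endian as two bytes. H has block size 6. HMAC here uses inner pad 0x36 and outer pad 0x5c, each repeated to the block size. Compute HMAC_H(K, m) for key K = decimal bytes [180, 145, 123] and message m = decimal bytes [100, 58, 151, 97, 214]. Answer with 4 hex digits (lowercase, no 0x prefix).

0378

Key decimal bytes [180, 145, 123] = b4 91 7b is 3 bytes ≤ B = 6; zero-pad to 6 bytes: K' = b4 91 7b 00 00 00.
K' ⊕ ipad = 82 a7 4d 36 36 36.  K' ⊕ opad = e8 cd 27 5c 5c 5c.
Inner input = (K'⊕ipad) ∥ m = 82 a7 4d 36 36 36 ∥ 64 3a 97 61 d6.
Inner hash: sum = 130+167+77+54+54+54+100+58+151+97+214 = 1156 → 04 84.
Outer input = (K'⊕opad) ∥ inner = e8 cd 27 5c 5c 5c ∥ 04 84.
Outer hash (tag): sum = 232+205+39+92+92+92+4+132 = 888 → 03 78.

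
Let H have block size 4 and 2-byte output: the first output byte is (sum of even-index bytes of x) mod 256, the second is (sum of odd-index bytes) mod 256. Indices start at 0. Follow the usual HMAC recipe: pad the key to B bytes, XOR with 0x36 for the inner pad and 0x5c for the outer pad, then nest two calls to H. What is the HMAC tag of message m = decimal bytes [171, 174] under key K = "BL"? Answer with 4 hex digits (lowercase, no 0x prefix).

cfca

Key "BL" = 42 4c is 2 bytes ≤ B = 4; zero-pad to 4 bytes: K' = 42 4c 00 00.
K' ⊕ ipad = 74 7a 36 36.  K' ⊕ opad = 1e 10 5c 5c.
Inner input = (K'⊕ipad) ∥ m = 74 7a 36 36 ∥ ab ae.
Inner hash: even-index sum = 341 mod 256 = 85; odd-index sum = 350 mod 256 = 94 → 55 5e.
Outer input = (K'⊕opad) ∥ inner = 1e 10 5c 5c ∥ 55 5e.
Outer hash (tag): even-index sum = 207 mod 256 = 207; odd-index sum = 202 mod 256 = 202 → cf ca.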